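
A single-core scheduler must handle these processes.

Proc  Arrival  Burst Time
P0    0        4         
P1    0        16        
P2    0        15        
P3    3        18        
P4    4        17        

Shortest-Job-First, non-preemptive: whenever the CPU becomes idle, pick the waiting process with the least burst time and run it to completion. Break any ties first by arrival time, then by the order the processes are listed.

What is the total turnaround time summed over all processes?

Schedule: | P0 0-4 | P2 4-19 | P1 19-35 | P4 35-52 | P3 52-70 |
Completion: P0=4  P1=35  P2=19  P3=70  P4=52
Turnaround (C−A): P0=4  P1=35  P2=19  P3=67  P4=48
Turnaround = completion − arrival: P0=4, P1=35, P2=19, P3=67, P4=48
Total turnaround = 4 + 35 + 19 + 67 + 48 = 173

173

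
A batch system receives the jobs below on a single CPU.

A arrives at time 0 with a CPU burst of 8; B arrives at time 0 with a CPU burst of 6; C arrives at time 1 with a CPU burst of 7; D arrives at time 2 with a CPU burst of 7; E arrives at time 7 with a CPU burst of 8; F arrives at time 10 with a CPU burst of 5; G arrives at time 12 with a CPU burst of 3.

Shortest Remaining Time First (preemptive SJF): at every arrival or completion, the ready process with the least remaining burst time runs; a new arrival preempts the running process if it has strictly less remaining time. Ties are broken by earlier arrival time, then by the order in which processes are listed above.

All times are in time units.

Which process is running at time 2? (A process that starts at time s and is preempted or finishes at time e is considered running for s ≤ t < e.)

B

Schedule: | B 0-6 | C 6-13 | G 13-16 | F 16-21 | D 21-28 | A 28-36 | E 36-44 |
Completion: A=36  B=6  C=13  D=28  E=44  F=21  G=16
Turnaround (C−A): A=36  B=6  C=12  D=26  E=37  F=11  G=4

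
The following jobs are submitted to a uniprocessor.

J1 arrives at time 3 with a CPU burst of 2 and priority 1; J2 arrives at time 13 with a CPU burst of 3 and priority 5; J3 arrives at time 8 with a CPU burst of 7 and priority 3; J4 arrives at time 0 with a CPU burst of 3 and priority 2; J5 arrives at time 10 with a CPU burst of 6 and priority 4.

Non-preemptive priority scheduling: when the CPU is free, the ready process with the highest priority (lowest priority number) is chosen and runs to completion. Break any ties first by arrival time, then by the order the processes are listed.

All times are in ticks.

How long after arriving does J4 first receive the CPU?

0

Timeline: | J4 0-3 | J1 3-5 | idle 5-8 | J3 8-15 | J5 15-21 | J2 21-24 |
Completion: J1=5  J2=24  J3=15  J4=3  J5=21
Turnaround (C−A): J1=2  J2=11  J3=7  J4=3  J5=11
Response(J4) = first start − arrival = 0 − 0 = 0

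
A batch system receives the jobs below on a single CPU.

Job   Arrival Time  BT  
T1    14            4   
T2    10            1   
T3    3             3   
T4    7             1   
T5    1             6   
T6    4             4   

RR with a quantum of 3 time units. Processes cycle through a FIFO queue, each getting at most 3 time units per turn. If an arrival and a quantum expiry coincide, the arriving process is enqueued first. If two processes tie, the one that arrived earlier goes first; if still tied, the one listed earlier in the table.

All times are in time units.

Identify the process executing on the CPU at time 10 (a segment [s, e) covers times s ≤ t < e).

T5

Gantt: | idle 0-1 | T5 1-4 | T3 4-7 | T6 7-10 | T5 10-13 | T4 13-14 | T2 14-15 | T6 15-16 | T1 16-20 |
Completion: T1=20  T2=15  T3=7  T4=14  T5=13  T6=16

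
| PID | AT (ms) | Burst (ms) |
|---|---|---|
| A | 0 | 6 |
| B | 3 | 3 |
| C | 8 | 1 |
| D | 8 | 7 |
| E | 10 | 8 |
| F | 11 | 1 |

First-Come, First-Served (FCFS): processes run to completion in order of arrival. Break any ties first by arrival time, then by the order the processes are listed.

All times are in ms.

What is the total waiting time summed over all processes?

Gantt: | A 0-6 | B 6-9 | C 9-10 | D 10-17 | E 17-25 | F 25-26 |
Completion: A=6  B=9  C=10  D=17  E=25  F=26
Turnaround (C−A): A=6  B=6  C=2  D=9  E=15  F=15
Waiting = turnaround − burst: A=0, B=3, C=1, D=2, E=7, F=14
Total waiting = 0 + 3 + 1 + 2 + 7 + 14 = 27

27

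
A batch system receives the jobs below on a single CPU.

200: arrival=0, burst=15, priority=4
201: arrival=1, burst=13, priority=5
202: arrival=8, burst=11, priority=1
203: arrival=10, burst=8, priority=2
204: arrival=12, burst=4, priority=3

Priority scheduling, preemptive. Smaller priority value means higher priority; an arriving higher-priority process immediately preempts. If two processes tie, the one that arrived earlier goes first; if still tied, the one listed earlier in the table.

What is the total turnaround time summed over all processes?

135

Gantt: | 200 0-8 | 202 8-19 | 203 19-27 | 204 27-31 | 200 31-38 | 201 38-51 |
Completion: 200=38  201=51  202=19  203=27  204=31
Turnaround = completion − arrival: 200=38, 201=50, 202=11, 203=17, 204=19
Total turnaround = 38 + 50 + 11 + 17 + 19 = 135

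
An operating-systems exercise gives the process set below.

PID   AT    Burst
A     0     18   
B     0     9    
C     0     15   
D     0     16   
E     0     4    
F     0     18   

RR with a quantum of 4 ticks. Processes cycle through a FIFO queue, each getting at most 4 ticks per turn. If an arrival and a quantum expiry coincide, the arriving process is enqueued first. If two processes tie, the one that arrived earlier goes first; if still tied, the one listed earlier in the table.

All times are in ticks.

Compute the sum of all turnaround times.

Schedule: | A 0-4 | B 4-8 | C 8-12 | D 12-16 | E 16-20 | F 20-24 | A 24-28 | B 28-32 | C 32-36 | D 36-40 | F 40-44 | A 44-48 | B 48-49 | C 49-53 | D 53-57 | F 57-61 | A 61-65 | C 65-68 | D 68-72 | F 72-76 | A 76-78 | F 78-80 |
Completion: A=78  B=49  C=68  D=72  E=20  F=80
Turnaround = completion − arrival: A=78, B=49, C=68, D=72, E=20, F=80
Total turnaround = 78 + 49 + 68 + 72 + 20 + 80 = 367

367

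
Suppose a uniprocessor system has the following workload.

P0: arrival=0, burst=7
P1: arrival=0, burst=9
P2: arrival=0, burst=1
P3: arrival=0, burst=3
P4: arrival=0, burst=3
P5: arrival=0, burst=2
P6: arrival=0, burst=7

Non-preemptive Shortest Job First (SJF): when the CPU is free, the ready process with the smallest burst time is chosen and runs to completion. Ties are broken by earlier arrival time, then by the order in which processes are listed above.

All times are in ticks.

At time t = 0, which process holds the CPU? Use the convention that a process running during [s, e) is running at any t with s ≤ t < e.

P2

Timeline: | P2 0-1 | P5 1-3 | P3 3-6 | P4 6-9 | P0 9-16 | P6 16-23 | P1 23-32 |
Completion: P0=16  P1=32  P2=1  P3=6  P4=9  P5=3  P6=23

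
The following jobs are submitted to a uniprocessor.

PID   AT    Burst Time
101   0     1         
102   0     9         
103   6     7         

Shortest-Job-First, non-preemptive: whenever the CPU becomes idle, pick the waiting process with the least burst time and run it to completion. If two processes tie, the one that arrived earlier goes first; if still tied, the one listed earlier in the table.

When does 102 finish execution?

10

Gantt: | 101 0-1 | 102 1-10 | 103 10-17 |
Completion: 101=1  102=10  103=17
Turnaround (C−A): 101=1  102=10  103=11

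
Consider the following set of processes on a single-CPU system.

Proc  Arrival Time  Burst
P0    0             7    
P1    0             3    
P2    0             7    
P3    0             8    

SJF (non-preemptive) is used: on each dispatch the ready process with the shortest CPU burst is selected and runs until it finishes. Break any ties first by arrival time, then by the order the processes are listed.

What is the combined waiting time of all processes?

30

Timeline: | P1 0-3 | P0 3-10 | P2 10-17 | P3 17-25 |
Completion: P0=10  P1=3  P2=17  P3=25
Turnaround (C−A): P0=10  P1=3  P2=17  P3=25
Waiting = turnaround − burst: P0=3, P1=0, P2=10, P3=17
Total waiting = 3 + 0 + 10 + 17 = 30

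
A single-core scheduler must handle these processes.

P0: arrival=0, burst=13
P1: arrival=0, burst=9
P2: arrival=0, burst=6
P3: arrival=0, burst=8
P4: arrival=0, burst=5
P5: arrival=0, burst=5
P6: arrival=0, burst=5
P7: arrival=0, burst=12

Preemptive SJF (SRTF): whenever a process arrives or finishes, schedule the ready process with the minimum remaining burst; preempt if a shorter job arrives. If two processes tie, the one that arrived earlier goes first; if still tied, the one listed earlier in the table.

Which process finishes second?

Timeline: | P4 0-5 | P5 5-10 | P6 10-15 | P2 15-21 | P3 21-29 | P1 29-38 | P7 38-50 | P0 50-63 |
Completion: P0=63  P1=38  P2=21  P3=29  P4=5  P5=10  P6=15  P7=50
Finish order: P4 → P5 → P6 → P2 → P3 → P1 → P7 → P0

P5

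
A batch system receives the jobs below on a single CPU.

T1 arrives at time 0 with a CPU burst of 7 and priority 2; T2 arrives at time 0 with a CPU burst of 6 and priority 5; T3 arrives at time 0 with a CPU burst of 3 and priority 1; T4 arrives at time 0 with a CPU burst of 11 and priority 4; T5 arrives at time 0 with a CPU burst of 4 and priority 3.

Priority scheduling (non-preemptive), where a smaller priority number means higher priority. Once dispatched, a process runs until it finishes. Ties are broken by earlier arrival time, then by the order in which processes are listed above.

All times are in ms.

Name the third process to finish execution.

Schedule: | T3 0-3 | T1 3-10 | T5 10-14 | T4 14-25 | T2 25-31 |
Completion: T1=10  T2=31  T3=3  T4=25  T5=14
Turnaround (C−A): T1=10  T2=31  T3=3  T4=25  T5=14
Finish order: T3 → T1 → T5 → T4 → T2

T5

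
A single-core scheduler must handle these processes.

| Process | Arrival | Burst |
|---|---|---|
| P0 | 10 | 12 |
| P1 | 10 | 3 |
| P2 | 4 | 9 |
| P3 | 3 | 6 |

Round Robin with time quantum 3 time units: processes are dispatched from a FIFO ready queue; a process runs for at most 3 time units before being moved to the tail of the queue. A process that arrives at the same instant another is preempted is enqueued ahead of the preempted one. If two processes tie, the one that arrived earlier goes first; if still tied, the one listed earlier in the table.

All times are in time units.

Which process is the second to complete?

P1

Schedule: | idle 0-3 | P3 3-6 | P2 6-9 | P3 9-12 | P2 12-15 | P0 15-18 | P1 18-21 | P2 21-24 | P0 24-33 |
Completion: P0=33  P1=21  P2=24  P3=12
Turnaround (C−A): P0=23  P1=11  P2=20  P3=9
Finish order: P3 → P1 → P2 → P0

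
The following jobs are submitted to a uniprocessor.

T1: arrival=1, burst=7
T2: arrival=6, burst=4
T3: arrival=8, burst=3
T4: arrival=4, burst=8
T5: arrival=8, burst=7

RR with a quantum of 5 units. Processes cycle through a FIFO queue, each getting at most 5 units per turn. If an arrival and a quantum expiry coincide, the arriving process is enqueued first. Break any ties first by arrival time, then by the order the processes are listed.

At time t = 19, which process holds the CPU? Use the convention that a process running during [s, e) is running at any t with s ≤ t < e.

Schedule: | idle 0-1 | T1 1-6 | T4 6-11 | T2 11-15 | T1 15-17 | T3 17-20 | T5 20-25 | T4 25-28 | T5 28-30 |
Completion: T1=17  T2=15  T3=20  T4=28  T5=30

T3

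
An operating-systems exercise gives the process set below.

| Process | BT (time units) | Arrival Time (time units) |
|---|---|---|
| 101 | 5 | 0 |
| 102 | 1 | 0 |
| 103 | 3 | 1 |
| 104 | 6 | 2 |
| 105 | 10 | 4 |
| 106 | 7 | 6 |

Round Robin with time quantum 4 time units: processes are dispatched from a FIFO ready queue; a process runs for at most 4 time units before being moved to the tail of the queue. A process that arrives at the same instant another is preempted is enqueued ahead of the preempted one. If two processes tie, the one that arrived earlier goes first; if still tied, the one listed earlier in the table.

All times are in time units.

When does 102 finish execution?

5

Gantt: | 101 0-4 | 102 4-5 | 103 5-8 | 104 8-12 | 105 12-16 | 101 16-17 | 106 17-21 | 104 21-23 | 105 23-27 | 106 27-30 | 105 30-32 |
Completion: 101=17  102=5  103=8  104=23  105=32  106=30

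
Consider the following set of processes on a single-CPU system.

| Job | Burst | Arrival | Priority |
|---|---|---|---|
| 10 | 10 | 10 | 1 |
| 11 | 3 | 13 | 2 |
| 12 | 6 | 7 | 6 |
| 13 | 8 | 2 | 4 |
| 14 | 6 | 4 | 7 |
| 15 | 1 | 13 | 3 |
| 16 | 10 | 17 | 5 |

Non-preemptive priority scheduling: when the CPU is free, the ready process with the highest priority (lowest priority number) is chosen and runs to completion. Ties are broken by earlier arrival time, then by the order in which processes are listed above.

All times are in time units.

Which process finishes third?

Gantt: | idle 0-2 | 13 2-10 | 10 10-20 | 11 20-23 | 15 23-24 | 16 24-34 | 12 34-40 | 14 40-46 |
Completion: 10=20  11=23  12=40  13=10  14=46  15=24  16=34
Turnaround (C−A): 10=10  11=10  12=33  13=8  14=42  15=11  16=17
Finish order: 13 → 10 → 11 → 15 → 16 → 12 → 14

11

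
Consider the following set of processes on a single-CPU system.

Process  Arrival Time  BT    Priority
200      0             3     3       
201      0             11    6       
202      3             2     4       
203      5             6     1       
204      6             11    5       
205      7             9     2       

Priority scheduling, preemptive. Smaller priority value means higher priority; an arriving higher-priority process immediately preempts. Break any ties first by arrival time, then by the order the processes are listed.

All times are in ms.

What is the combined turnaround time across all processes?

91

Gantt: | 200 0-3 | 202 3-5 | 203 5-11 | 205 11-20 | 204 20-31 | 201 31-42 |
Completion: 200=3  201=42  202=5  203=11  204=31  205=20
Turnaround = completion − arrival: 200=3, 201=42, 202=2, 203=6, 204=25, 205=13
Total turnaround = 3 + 42 + 2 + 6 + 25 + 13 = 91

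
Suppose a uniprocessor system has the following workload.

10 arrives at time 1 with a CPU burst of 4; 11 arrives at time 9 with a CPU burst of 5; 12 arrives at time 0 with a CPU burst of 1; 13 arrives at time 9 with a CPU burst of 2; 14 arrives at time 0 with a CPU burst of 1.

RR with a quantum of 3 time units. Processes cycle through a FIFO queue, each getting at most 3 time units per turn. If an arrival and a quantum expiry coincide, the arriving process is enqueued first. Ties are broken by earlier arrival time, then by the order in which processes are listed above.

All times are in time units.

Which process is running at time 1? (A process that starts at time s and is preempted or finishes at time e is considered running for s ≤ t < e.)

14

Timeline: | 12 0-1 | 14 1-2 | 10 2-6 | idle 6-9 | 11 9-12 | 13 12-14 | 11 14-16 |
Completion: 10=6  11=16  12=1  13=14  14=2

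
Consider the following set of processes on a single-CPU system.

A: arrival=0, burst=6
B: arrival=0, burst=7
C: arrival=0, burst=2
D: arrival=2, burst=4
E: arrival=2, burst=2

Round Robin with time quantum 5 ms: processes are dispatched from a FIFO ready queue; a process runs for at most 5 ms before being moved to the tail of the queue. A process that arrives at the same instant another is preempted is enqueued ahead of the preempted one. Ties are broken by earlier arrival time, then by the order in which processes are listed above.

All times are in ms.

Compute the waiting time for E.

14

Timeline: | A 0-5 | B 5-10 | C 10-12 | D 12-16 | E 16-18 | A 18-19 | B 19-21 |
Completion: A=19  B=21  C=12  D=16  E=18
Turnaround (C−A): A=19  B=21  C=12  D=14  E=16
Waiting(E) = turnaround − burst = 16 − 2 = 14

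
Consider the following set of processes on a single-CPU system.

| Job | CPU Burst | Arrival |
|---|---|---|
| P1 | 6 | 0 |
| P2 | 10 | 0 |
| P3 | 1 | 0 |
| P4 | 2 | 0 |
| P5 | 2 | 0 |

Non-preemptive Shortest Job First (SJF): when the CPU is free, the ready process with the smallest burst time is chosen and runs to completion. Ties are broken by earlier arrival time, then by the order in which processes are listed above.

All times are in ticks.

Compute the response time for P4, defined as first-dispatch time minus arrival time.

Schedule: | P3 0-1 | P4 1-3 | P5 3-5 | P1 5-11 | P2 11-21 |
Completion: P1=11  P2=21  P3=1  P4=3  P5=5
Response(P4) = first start − arrival = 1 − 0 = 1

1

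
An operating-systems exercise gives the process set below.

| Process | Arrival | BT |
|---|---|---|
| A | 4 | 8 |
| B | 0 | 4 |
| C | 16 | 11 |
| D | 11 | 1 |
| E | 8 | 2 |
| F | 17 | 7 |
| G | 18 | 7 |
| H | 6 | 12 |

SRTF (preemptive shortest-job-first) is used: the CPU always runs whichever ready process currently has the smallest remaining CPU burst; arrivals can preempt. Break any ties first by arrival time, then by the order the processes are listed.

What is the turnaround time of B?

4

Timeline: | B 0-4 | A 4-8 | E 8-10 | A 10-11 | D 11-12 | A 12-15 | H 15-17 | F 17-24 | G 24-31 | H 31-41 | C 41-52 |
Completion: A=15  B=4  C=52  D=12  E=10  F=24  G=31  H=41
Turnaround (C−A): A=11  B=4  C=36  D=1  E=2  F=7  G=13  H=35
Turnaround(B) = completion − arrival = 4 − 0 = 4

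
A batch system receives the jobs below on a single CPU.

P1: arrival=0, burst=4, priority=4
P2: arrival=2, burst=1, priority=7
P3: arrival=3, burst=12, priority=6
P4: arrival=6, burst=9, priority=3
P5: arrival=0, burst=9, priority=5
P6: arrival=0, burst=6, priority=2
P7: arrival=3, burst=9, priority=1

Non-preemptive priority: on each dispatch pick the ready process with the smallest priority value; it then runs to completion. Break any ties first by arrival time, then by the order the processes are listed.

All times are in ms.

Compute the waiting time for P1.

24

Gantt: | P6 0-6 | P7 6-15 | P4 15-24 | P1 24-28 | P5 28-37 | P3 37-49 | P2 49-50 |
Completion: P1=28  P2=50  P3=49  P4=24  P5=37  P6=6  P7=15
Turnaround (C−A): P1=28  P2=48  P3=46  P4=18  P5=37  P6=6  P7=12
Waiting(P1) = turnaround − burst = 28 − 4 = 24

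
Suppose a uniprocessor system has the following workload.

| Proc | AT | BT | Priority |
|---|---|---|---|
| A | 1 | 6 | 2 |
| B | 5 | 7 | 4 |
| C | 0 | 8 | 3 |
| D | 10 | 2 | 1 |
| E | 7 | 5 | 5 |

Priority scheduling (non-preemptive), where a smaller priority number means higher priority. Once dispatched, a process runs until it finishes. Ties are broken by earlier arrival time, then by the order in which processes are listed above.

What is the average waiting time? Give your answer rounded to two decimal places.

7.60

Timeline: | C 0-8 | A 8-14 | D 14-16 | B 16-23 | E 23-28 |
Completion: A=14  B=23  C=8  D=16  E=28
Waiting times: A=7, B=11, C=0, D=4, E=16
Average waiting = (7+11+0+4+16) / 5 = 38/5 = 7.60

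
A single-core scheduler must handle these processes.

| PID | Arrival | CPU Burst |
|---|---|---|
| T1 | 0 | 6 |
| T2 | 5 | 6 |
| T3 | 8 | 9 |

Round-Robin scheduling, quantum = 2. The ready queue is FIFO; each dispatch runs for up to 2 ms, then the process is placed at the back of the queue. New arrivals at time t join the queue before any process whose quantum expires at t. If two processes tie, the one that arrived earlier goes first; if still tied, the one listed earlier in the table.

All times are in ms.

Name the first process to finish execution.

Timeline: | T1 0-6 | T2 6-8 | T3 8-10 | T2 10-12 | T3 12-14 | T2 14-16 | T3 16-21 |
Completion: T1=6  T2=16  T3=21
Finish order: T1 → T2 → T3

T1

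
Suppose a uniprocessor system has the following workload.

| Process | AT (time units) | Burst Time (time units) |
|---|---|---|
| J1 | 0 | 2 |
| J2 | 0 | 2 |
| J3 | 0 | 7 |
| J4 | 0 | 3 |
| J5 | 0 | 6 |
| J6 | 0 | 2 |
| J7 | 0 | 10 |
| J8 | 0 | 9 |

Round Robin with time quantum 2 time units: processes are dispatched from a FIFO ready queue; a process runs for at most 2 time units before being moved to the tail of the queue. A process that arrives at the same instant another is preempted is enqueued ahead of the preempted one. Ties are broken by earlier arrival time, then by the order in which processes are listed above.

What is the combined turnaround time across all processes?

181

Gantt: | J1 0-2 | J2 2-4 | J3 4-6 | J4 6-8 | J5 8-10 | J6 10-12 | J7 12-14 | J8 14-16 | J3 16-18 | J4 18-19 | J5 19-21 | J7 21-23 | J8 23-25 | J3 25-27 | J5 27-29 | J7 29-31 | J8 31-33 | J3 33-34 | J7 34-36 | J8 36-38 | J7 38-40 | J8 40-41 |
Completion: J1=2  J2=4  J3=34  J4=19  J5=29  J6=12  J7=40  J8=41
Turnaround = completion − arrival: J1=2, J2=4, J3=34, J4=19, J5=29, J6=12, J7=40, J8=41
Total turnaround = 2 + 4 + 34 + 19 + 29 + 12 + 40 + 41 = 181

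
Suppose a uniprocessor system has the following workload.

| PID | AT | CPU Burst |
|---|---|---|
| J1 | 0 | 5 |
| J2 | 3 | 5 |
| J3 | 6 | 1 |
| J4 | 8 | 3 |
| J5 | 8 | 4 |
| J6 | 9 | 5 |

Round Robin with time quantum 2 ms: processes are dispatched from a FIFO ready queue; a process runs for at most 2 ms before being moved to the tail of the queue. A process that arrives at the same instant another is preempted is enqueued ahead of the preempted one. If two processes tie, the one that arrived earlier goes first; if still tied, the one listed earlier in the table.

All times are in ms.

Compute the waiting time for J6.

Schedule: | J1 0-4 | J2 4-6 | J1 6-7 | J3 7-8 | J2 8-10 | J4 10-12 | J5 12-14 | J6 14-16 | J2 16-17 | J4 17-18 | J5 18-20 | J6 20-23 |
Completion: J1=7  J2=17  J3=8  J4=18  J5=20  J6=23
Turnaround (C−A): J1=7  J2=14  J3=2  J4=10  J5=12  J6=14
Waiting(J6) = turnaround − burst = 14 − 5 = 9

9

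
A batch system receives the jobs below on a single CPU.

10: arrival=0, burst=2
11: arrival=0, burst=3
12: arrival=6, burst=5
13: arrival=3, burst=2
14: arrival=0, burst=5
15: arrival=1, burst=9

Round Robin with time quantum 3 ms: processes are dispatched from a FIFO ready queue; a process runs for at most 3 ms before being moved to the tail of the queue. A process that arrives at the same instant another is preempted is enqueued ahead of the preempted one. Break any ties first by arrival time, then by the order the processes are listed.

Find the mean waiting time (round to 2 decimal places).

Gantt: | 10 0-2 | 11 2-5 | 14 5-8 | 15 8-11 | 13 11-13 | 12 13-16 | 14 16-18 | 15 18-21 | 12 21-23 | 15 23-26 |
Completion: 10=2  11=5  12=23  13=13  14=18  15=26
Waiting times: 10=0, 11=2, 12=12, 13=8, 14=13, 15=16
Average waiting = (0+2+12+8+13+16) / 6 = 51/6 = 8.50

8.50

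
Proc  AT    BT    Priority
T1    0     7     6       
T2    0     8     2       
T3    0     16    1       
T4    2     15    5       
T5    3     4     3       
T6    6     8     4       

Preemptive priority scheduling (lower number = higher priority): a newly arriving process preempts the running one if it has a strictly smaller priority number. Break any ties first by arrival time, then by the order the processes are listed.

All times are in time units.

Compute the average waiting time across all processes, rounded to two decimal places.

Schedule: | T3 0-16 | T2 16-24 | T5 24-28 | T6 28-36 | T4 36-51 | T1 51-58 |
Completion: T1=58  T2=24  T3=16  T4=51  T5=28  T6=36
Waiting times: T1=51, T2=16, T3=0, T4=34, T5=21, T6=22
Average waiting = (51+16+0+34+21+22) / 6 = 144/6 = 24.00

24.00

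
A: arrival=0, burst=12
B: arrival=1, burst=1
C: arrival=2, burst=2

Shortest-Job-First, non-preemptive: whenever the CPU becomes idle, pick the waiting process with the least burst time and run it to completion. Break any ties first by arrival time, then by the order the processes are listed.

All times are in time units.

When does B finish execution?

13

Gantt: | A 0-12 | B 12-13 | C 13-15 |
Completion: A=12  B=13  C=15
Turnaround (C−A): A=12  B=12  C=13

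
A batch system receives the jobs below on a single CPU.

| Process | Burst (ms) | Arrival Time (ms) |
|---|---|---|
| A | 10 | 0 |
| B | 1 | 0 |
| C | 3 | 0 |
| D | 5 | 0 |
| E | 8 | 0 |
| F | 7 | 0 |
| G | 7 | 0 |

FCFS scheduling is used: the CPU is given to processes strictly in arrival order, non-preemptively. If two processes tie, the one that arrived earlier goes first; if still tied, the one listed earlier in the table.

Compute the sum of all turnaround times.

156

Gantt: | A 0-10 | B 10-11 | C 11-14 | D 14-19 | E 19-27 | F 27-34 | G 34-41 |
Completion: A=10  B=11  C=14  D=19  E=27  F=34  G=41
Turnaround (C−A): A=10  B=11  C=14  D=19  E=27  F=34  G=41
Turnaround = completion − arrival: A=10, B=11, C=14, D=19, E=27, F=34, G=41
Total turnaround = 10 + 11 + 14 + 19 + 27 + 34 + 41 = 156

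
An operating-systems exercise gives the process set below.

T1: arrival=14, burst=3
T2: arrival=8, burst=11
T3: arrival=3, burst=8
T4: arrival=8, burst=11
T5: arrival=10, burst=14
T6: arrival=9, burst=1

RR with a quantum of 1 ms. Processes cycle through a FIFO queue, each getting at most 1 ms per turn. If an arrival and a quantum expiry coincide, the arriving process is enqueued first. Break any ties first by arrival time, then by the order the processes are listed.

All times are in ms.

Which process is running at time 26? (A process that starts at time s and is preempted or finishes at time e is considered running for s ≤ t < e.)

T1

Schedule: | idle 0-3 | T3 3-8 | T2 8-9 | T4 9-10 | T3 10-11 | T6 11-12 | T2 12-13 | T5 13-14 | T4 14-15 | T3 15-16 | T2 16-17 | T1 17-18 | T5 18-19 | T4 19-20 | T3 20-21 | T2 21-22 | T1 22-23 | T5 23-24 | T4 24-25 | T2 25-26 | T1 26-27 | T5 27-28 | T4 28-29 | T2 29-30 | T5 30-31 | T4 31-32 | T2 32-33 | T5 33-34 | T4 34-35 | T2 35-36 | T5 36-37 | T4 37-38 | T2 38-39 | T5 39-40 | T4 40-41 | T2 41-42 | T5 42-43 | T4 43-44 | T2 44-45 | T5 45-46 | T4 46-47 | T5 47-51 |
Completion: T1=27  T2=45  T3=21  T4=47  T5=51  T6=12
Turnaround (C−A): T1=13  T2=37  T3=18  T4=39  T5=41  T6=3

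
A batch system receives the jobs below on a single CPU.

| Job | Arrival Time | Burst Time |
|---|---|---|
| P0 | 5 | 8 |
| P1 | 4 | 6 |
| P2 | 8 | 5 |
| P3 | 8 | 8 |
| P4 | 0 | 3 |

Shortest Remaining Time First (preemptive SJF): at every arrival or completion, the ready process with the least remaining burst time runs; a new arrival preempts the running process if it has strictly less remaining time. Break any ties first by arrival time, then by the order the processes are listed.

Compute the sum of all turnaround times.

Schedule: | P4 0-3 | idle 3-4 | P1 4-10 | P2 10-15 | P0 15-23 | P3 23-31 |
Completion: P0=23  P1=10  P2=15  P3=31  P4=3
Turnaround (C−A): P0=18  P1=6  P2=7  P3=23  P4=3
Turnaround = completion − arrival: P0=18, P1=6, P2=7, P3=23, P4=3
Total turnaround = 18 + 6 + 7 + 23 + 3 = 57

57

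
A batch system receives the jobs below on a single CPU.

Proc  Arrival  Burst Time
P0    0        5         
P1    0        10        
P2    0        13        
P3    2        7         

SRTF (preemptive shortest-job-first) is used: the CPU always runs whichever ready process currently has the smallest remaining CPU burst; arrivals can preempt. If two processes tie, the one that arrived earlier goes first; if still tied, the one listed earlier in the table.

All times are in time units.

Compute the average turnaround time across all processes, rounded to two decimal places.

Gantt: | P0 0-5 | P3 5-12 | P1 12-22 | P2 22-35 |
Completion: P0=5  P1=22  P2=35  P3=12
Turnaround (C−A): P0=5  P1=22  P2=35  P3=10
Turnaround times: P0=5, P1=22, P2=35, P3=10
Average turnaround = (5+22+35+10) / 4 = 72/4 = 18.00

18.00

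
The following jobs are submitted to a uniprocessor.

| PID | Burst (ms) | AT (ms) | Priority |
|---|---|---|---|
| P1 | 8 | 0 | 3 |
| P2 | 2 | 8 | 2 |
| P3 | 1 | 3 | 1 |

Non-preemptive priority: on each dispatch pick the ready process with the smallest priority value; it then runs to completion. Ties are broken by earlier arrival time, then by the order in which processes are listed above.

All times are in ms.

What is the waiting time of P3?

5

Schedule: | P1 0-8 | P3 8-9 | P2 9-11 |
Completion: P1=8  P2=11  P3=9
Turnaround (C−A): P1=8  P2=3  P3=6
Waiting(P3) = turnaround − burst = 6 − 1 = 5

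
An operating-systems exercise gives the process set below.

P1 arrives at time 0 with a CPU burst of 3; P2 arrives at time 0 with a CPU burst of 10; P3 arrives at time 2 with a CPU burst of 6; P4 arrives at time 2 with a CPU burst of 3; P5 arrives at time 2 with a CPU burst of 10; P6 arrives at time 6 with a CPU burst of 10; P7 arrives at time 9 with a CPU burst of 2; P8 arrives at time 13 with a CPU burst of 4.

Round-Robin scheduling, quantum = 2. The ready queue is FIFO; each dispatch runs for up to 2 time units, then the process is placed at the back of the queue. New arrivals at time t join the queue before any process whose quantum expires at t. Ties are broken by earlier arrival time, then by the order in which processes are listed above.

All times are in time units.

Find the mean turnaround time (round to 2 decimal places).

Schedule: | P1 0-2 | P2 2-4 | P3 4-6 | P4 6-8 | P5 8-10 | P1 10-11 | P2 11-13 | P6 13-15 | P3 15-17 | P4 17-18 | P7 18-20 | P5 20-22 | P8 22-24 | P2 24-26 | P6 26-28 | P3 28-30 | P5 30-32 | P8 32-34 | P2 34-36 | P6 36-38 | P5 38-40 | P2 40-42 | P6 42-44 | P5 44-46 | P6 46-48 |
Completion: P1=11  P2=42  P3=30  P4=18  P5=46  P6=48  P7=20  P8=34
Turnaround (C−A): P1=11  P2=42  P3=28  P4=16  P5=44  P6=42  P7=11  P8=21
Turnaround times: P1=11, P2=42, P3=28, P4=16, P5=44, P6=42, P7=11, P8=21
Average turnaround = (11+42+28+16+44+42+11+21) / 8 = 215/8 = 26.88

26.88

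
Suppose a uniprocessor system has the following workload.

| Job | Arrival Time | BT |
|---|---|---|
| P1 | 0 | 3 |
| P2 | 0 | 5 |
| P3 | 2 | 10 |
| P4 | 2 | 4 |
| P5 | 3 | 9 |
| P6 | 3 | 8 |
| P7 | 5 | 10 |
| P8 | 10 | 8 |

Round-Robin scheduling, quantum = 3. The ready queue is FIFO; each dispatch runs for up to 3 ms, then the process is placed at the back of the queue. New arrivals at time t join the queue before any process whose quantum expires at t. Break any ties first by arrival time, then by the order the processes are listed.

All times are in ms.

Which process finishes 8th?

Gantt: | P1 0-3 | P2 3-6 | P3 6-9 | P4 9-12 | P5 12-15 | P6 15-18 | P7 18-21 | P2 21-23 | P3 23-26 | P8 26-29 | P4 29-30 | P5 30-33 | P6 33-36 | P7 36-39 | P3 39-42 | P8 42-45 | P5 45-48 | P6 48-50 | P7 50-53 | P3 53-54 | P8 54-56 | P7 56-57 |
Completion: P1=3  P2=23  P3=54  P4=30  P5=48  P6=50  P7=57  P8=56
Turnaround (C−A): P1=3  P2=23  P3=52  P4=28  P5=45  P6=47  P7=52  P8=46
Finish order: P1 → P2 → P4 → P5 → P6 → P3 → P8 → P7

P7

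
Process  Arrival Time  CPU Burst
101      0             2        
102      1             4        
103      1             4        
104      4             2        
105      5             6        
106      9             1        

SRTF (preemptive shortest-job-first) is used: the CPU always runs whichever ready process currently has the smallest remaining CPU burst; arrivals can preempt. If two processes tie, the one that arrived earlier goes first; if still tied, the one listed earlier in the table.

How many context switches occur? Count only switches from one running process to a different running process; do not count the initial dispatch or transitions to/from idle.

Timeline: | 101 0-2 | 102 2-6 | 104 6-8 | 103 8-9 | 106 9-10 | 103 10-13 | 105 13-19 |
Completion: 101=2  102=6  103=13  104=8  105=19  106=10
Turnaround (C−A): 101=2  102=5  103=12  104=4  105=14  106=1

6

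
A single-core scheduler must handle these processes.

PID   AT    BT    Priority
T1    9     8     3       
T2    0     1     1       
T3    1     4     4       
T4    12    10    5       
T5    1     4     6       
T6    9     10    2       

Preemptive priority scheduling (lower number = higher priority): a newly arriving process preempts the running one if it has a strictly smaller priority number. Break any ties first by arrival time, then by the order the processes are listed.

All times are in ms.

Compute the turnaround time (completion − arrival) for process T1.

Schedule: | T2 0-1 | T3 1-5 | T5 5-9 | T6 9-19 | T1 19-27 | T4 27-37 |
Completion: T1=27  T2=1  T3=5  T4=37  T5=9  T6=19
Turnaround (C−A): T1=18  T2=1  T3=4  T4=25  T5=8  T6=10
Turnaround(T1) = completion − arrival = 27 − 9 = 18

18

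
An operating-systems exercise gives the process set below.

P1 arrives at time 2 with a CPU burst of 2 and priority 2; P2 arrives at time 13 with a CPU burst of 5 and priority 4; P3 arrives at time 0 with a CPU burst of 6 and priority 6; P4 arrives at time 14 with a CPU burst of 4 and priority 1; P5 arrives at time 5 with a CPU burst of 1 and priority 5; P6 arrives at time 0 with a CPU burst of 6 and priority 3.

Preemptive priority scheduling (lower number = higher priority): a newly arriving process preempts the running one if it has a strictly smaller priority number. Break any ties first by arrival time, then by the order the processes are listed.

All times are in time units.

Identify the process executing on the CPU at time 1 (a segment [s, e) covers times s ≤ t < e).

Gantt: | P6 0-2 | P1 2-4 | P6 4-8 | P5 8-9 | P3 9-13 | P2 13-14 | P4 14-18 | P2 18-22 | P3 22-24 |
Completion: P1=4  P2=22  P3=24  P4=18  P5=9  P6=8

P6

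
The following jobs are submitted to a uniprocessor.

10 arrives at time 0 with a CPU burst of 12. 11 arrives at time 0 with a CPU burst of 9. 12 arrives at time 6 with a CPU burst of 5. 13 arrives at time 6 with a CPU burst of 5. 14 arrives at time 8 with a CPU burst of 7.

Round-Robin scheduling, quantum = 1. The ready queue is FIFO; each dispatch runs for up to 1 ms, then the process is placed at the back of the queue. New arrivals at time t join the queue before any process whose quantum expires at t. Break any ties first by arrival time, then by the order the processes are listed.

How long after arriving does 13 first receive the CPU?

2

Gantt: | 10 0-1 | 11 1-2 | 10 2-3 | 11 3-4 | 10 4-5 | 11 5-6 | 10 6-7 | 12 7-8 | 13 8-9 | 11 9-10 | 10 10-11 | 14 11-12 | 12 12-13 | 13 13-14 | 11 14-15 | 10 15-16 | 14 16-17 | 12 17-18 | 13 18-19 | 11 19-20 | 10 20-21 | 14 21-22 | 12 22-23 | 13 23-24 | 11 24-25 | 10 25-26 | 14 26-27 | 12 27-28 | 13 28-29 | 11 29-30 | 10 30-31 | 14 31-32 | 11 32-33 | 10 33-34 | 14 34-35 | 10 35-36 | 14 36-37 | 10 37-38 |
Completion: 10=38  11=33  12=28  13=29  14=37
Response(13) = first start − arrival = 8 − 6 = 2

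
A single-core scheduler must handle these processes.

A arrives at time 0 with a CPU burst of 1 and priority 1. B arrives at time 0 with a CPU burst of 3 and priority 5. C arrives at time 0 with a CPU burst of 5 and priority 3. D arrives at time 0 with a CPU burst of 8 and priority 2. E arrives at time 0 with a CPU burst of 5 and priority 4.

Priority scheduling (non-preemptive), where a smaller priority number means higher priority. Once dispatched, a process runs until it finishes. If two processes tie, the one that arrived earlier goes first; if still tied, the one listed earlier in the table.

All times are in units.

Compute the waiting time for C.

9

Timeline: | A 0-1 | D 1-9 | C 9-14 | E 14-19 | B 19-22 |
Completion: A=1  B=22  C=14  D=9  E=19
Turnaround (C−A): A=1  B=22  C=14  D=9  E=19
Waiting(C) = turnaround − burst = 14 − 5 = 9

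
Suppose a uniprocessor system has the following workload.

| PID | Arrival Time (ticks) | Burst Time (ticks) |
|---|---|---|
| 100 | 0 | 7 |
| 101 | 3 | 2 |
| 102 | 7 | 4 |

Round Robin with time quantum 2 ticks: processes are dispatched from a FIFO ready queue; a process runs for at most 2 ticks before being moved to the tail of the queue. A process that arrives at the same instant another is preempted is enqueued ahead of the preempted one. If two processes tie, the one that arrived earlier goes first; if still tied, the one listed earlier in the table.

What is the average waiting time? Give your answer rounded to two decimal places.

Timeline: | 100 0-4 | 101 4-6 | 100 6-8 | 102 8-10 | 100 10-11 | 102 11-13 |
Completion: 100=11  101=6  102=13
Turnaround (C−A): 100=11  101=3  102=6
Waiting times: 100=4, 101=1, 102=2
Average waiting = (4+1+2) / 3 = 7/3 = 2.33

2.33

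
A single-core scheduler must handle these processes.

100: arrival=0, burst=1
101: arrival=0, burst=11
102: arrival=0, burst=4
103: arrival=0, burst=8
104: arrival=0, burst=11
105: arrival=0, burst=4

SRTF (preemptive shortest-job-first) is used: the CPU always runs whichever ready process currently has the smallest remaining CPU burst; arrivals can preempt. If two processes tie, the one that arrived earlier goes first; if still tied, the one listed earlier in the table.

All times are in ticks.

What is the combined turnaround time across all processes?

99

Gantt: | 100 0-1 | 102 1-5 | 105 5-9 | 103 9-17 | 101 17-28 | 104 28-39 |
Completion: 100=1  101=28  102=5  103=17  104=39  105=9
Turnaround (C−A): 100=1  101=28  102=5  103=17  104=39  105=9
Turnaround = completion − arrival: 100=1, 101=28, 102=5, 103=17, 104=39, 105=9
Total turnaround = 1 + 28 + 5 + 17 + 39 + 9 = 99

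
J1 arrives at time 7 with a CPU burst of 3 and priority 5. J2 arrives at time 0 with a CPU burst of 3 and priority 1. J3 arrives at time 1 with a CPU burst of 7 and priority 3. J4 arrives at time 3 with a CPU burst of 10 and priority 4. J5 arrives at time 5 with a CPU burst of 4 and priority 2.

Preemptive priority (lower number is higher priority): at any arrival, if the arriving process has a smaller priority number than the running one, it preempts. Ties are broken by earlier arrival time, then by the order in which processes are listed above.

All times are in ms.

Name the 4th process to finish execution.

J4

Gantt: | J2 0-3 | J3 3-5 | J5 5-9 | J3 9-14 | J4 14-24 | J1 24-27 |
Completion: J1=27  J2=3  J3=14  J4=24  J5=9
Turnaround (C−A): J1=20  J2=3  J3=13  J4=21  J5=4
Finish order: J2 → J5 → J3 → J4 → J1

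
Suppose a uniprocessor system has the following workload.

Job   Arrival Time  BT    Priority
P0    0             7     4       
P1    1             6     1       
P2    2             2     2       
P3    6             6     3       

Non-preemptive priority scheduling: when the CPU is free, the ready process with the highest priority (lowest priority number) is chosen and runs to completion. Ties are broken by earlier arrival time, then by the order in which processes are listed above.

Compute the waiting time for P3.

Timeline: | P0 0-7 | P1 7-13 | P2 13-15 | P3 15-21 |
Completion: P0=7  P1=13  P2=15  P3=21
Waiting(P3) = turnaround − burst = 15 − 6 = 9

9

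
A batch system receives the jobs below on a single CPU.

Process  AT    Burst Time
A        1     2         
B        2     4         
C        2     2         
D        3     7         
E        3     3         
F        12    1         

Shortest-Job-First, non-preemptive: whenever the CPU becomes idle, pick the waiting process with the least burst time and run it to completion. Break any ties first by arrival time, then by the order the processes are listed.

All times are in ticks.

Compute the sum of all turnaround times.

38

Timeline: | idle 0-1 | A 1-3 | C 3-5 | E 5-8 | B 8-12 | F 12-13 | D 13-20 |
Completion: A=3  B=12  C=5  D=20  E=8  F=13
Turnaround (C−A): A=2  B=10  C=3  D=17  E=5  F=1
Turnaround = completion − arrival: A=2, B=10, C=3, D=17, E=5, F=1
Total turnaround = 2 + 10 + 3 + 17 + 5 + 1 = 38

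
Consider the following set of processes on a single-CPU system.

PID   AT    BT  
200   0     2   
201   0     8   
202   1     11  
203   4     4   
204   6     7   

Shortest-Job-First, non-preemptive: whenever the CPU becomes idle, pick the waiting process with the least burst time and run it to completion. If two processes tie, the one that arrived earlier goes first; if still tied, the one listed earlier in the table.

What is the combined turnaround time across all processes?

68

Timeline: | 200 0-2 | 201 2-10 | 203 10-14 | 204 14-21 | 202 21-32 |
Completion: 200=2  201=10  202=32  203=14  204=21
Turnaround = completion − arrival: 200=2, 201=10, 202=31, 203=10, 204=15
Total turnaround = 2 + 10 + 31 + 10 + 15 = 68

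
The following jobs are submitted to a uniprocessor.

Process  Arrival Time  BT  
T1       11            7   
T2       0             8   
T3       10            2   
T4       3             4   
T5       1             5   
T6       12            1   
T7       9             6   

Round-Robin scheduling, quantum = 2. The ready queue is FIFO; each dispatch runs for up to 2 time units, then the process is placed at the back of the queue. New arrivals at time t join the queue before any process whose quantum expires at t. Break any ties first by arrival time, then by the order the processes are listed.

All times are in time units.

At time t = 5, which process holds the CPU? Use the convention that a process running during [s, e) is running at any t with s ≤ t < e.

T2

Gantt: | T2 0-2 | T5 2-4 | T2 4-6 | T4 6-8 | T5 8-10 | T2 10-12 | T4 12-14 | T7 14-16 | T3 16-18 | T5 18-19 | T1 19-21 | T6 21-22 | T2 22-24 | T7 24-26 | T1 26-28 | T7 28-30 | T1 30-33 |
Completion: T1=33  T2=24  T3=18  T4=14  T5=19  T6=22  T7=30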